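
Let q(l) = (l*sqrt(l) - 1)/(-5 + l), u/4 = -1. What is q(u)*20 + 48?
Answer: 452/9 + 160*I/9 ≈ 50.222 + 17.778*I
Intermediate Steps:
u = -4 (u = 4*(-1) = -4)
q(l) = (-1 + l**(3/2))/(-5 + l) (q(l) = (l**(3/2) - 1)/(-5 + l) = (-1 + l**(3/2))/(-5 + l))
q(u)*20 + 48 = ((-1 + (-4)**(3/2))/(-5 - 4))*20 + 48 = ((-1 - 8*I)/(-9))*20 + 48 = -(-1 - 8*I)/9*20 + 48 = (1/9 + 8*I/9)*20 + 48 = (20/9 + 160*I/9) + 48 = 452/9 + 160*I/9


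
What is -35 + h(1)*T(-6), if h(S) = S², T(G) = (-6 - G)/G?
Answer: -35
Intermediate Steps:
T(G) = (-6 - G)/G
-35 + h(1)*T(-6) = -35 + 1²*((-6 - 1*(-6))/(-6)) = -35 + 1*(-(-6 + 6)/6) = -35 + 1*(-⅙*0) = -35 + 1*0 = -35 + 0 = -35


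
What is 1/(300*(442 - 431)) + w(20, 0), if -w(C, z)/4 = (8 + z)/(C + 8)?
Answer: -26393/23100 ≈ -1.1426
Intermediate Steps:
w(C, z) = -4*(8 + z)/(8 + C) (w(C, z) = -4*(8 + z)/(C + 8) = -4*(8 + z)/(8 + C))
1/(300*(442 - 431)) + w(20, 0) = 1/(300*(442 - 431)) + 4*(-8 - 1*0)/(8 + 20) = (1/300)/11 + 4*(-8 + 0)/28 = (1/300)*(1/11) + 4*(1/28)*(-8) = 1/3300 - 8/7 = -26393/23100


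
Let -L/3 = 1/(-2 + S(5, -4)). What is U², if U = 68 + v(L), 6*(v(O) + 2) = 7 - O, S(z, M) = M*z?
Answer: 78552769/17424 ≈ 4508.3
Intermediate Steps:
L = 3/22 (L = -3/(-2 - 4*5) = -3/(-2 - 20) = -3/(-22) = -3*(-1/22) = 3/22 ≈ 0.13636)
v(O) = -⅚ - O/6 (v(O) = -2 + (7 - O)/6 = -2 + (7/6 - O/6) = -⅚ - O/6)
U = 8863/132 (U = 68 + (-⅚ - ⅙*3/22) = 68 + (-⅚ - 1/44) = 68 - 113/132 = 8863/132 ≈ 67.144)
U² = (8863/132)² = 78552769/17424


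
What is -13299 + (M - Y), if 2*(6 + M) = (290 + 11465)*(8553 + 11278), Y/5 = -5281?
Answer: 233139605/2 ≈ 1.1657e+8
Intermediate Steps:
Y = -26405 (Y = 5*(-5281) = -26405)
M = 233113393/2 (M = -6 + ((290 + 11465)*(8553 + 11278))/2 = -6 + (11755*19831)/2 = -6 + (½)*233113405 = -6 + 233113405/2 = 233113393/2 ≈ 1.1656e+8)
-13299 + (M - Y) = -13299 + (233113393/2 - 1*(-26405)) = -13299 + (233113393/2 + 26405) = -13299 + 233166203/2 = 233139605/2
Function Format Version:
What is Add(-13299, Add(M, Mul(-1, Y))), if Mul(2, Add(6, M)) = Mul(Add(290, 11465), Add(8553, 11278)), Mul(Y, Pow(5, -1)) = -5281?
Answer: Rational(233139605, 2) ≈ 1.1657e+8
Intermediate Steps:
Y = -26405 (Y = Mul(5, -5281) = -26405)
M = Rational(233113393, 2) (M = Add(-6, Mul(Rational(1, 2), Mul(Add(290, 11465), Add(8553, 11278)))) = Add(-6, Mul(Rational(1, 2), Mul(11755, 19831))) = Add(-6, Mul(Rational(1, 2), 233113405)) = Add(-6, Rational(233113405, 2)) = Rational(233113393, 2) ≈ 1.1656e+8)
Add(-13299, Add(M, Mul(-1, Y))) = Add(-13299, Add(Rational(233113393, 2), Mul(-1, -26405))) = Add(-13299, Add(Rational(233113393, 2), 26405)) = Add(-13299, Rational(233166203, 2)) = Rational(233139605, 2)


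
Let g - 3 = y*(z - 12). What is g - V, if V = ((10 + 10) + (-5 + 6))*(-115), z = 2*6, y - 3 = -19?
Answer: 2418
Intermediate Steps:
y = -16 (y = 3 - 19 = -16)
z = 12
V = -2415 (V = (20 + 1)*(-115) = 21*(-115) = -2415)
g = 3 (g = 3 - 16*(12 - 12) = 3 - 16*0 = 3 + 0 = 3)
g - V = 3 - 1*(-2415) = 3 + 2415 = 2418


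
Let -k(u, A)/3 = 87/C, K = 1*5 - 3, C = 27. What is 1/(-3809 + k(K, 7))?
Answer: -3/11456 ≈ -0.00026187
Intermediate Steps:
K = 2 (K = 5 - 3 = 2)
k(u, A) = -29/3 (k(u, A) = -261/27 = -3*29/9 = -29/3)
1/(-3809 + k(K, 7)) = 1/(-3809 - 29/3) = 1/(-11456/3) = -3/11456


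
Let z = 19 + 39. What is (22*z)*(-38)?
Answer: -48488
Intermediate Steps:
z = 58
(22*z)*(-38) = (22*58)*(-38) = 1276*(-38) = -48488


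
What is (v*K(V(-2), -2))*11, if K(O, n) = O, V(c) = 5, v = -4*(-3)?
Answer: 660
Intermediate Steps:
v = 12
(v*K(V(-2), -2))*11 = (12*5)*11 = 60*11 = 660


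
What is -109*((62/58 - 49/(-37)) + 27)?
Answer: -3437751/1073 ≈ -3203.9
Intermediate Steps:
-109*((62/58 - 49/(-37)) + 27) = -109*((62*(1/58) - 49*(-1/37)) + 27) = -109*((31/29 + 49/37) + 27) = -109*(2568/1073 + 27) = -109*31539/1073 = -3437751/1073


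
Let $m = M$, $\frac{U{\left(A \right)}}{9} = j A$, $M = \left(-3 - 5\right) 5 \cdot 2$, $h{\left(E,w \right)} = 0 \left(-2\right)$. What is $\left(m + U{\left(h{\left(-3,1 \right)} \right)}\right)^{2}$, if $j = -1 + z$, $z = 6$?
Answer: $6400$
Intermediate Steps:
$j = 5$ ($j = -1 + 6 = 5$)
$h{\left(E,w \right)} = 0$
$M = -80$ ($M = \left(-8\right) 5 \cdot 2 = \left(-40\right) 2 = -80$)
$U{\left(A \right)} = 45 A$ ($U{\left(A \right)} = 9 \cdot 5 A = 45 A$)
$m = -80$
$\left(m + U{\left(h{\left(-3,1 \right)} \right)}\right)^{2} = \left(-80 + 45 \cdot 0\right)^{2} = \left(-80 + 0\right)^{2} = \left(-80\right)^{2} = 6400$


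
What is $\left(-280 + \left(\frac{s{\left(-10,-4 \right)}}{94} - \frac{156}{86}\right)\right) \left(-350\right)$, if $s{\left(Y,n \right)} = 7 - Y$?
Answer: $\frac{199213175}{2021} \approx 98572.0$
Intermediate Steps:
$\left(-280 + \left(\frac{s{\left(-10,-4 \right)}}{94} - \frac{156}{86}\right)\right) \left(-350\right) = \left(-280 - \left(\frac{78}{43} - \frac{7 - -10}{94}\right)\right) \left(-350\right) = \left(-280 - \left(\frac{78}{43} - \left(7 + 10\right) \frac{1}{94}\right)\right) \left(-350\right) = \left(-280 + \left(17 \cdot \frac{1}{94} - \frac{78}{43}\right)\right) \left(-350\right) = \left(-280 + \left(\frac{17}{94} - \frac{78}{43}\right)\right) \left(-350\right) = \left(-280 - \frac{6601}{4042}\right) \left(-350\right) = \left(- \frac{1138361}{4042}\right) \left(-350\right) = \frac{199213175}{2021}$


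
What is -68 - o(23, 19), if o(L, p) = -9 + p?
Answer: -78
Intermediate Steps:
-68 - o(23, 19) = -68 - (-9 + 19) = -68 - 1*10 = -68 - 10 = -78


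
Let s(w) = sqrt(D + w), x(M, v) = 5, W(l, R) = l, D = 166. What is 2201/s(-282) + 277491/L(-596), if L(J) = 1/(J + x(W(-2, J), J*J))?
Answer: -163997181 - 2201*I*sqrt(29)/58 ≈ -1.64e+8 - 204.36*I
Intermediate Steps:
s(w) = sqrt(166 + w)
L(J) = 1/(5 + J) (L(J) = 1/(J + 5) = 1/(5 + J))
2201/s(-282) + 277491/L(-596) = 2201/(sqrt(166 - 282)) + 277491/(1/(5 - 596)) = 2201/(sqrt(-116)) + 277491/(1/(-591)) = 2201/((2*I*sqrt(29))) + 277491/(-1/591) = 2201*(-I*sqrt(29)/58) + 277491*(-591) = -2201*I*sqrt(29)/58 - 163997181 = -163997181 - 2201*I*sqrt(29)/58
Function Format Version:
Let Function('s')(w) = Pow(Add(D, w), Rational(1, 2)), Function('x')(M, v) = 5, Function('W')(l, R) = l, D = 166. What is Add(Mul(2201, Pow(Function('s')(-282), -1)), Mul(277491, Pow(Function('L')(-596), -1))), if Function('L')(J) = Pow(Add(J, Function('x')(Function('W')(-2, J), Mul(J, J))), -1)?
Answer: Add(-163997181, Mul(Rational(-2201, 58), I, Pow(29, Rational(1, 2)))) ≈ Add(-1.6400e+8, Mul(-204.36, I))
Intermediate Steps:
Function('s')(w) = Pow(Add(166, w), Rational(1, 2))
Function('L')(J) = Pow(Add(5, J), -1) (Function('L')(J) = Pow(Add(J, 5), -1) = Pow(Add(5, J), -1))
Add(Mul(2201, Pow(Function('s')(-282), -1)), Mul(277491, Pow(Function('L')(-596), -1))) = Add(Mul(2201, Pow(Pow(Add(166, -282), Rational(1, 2)), -1)), Mul(277491, Pow(Pow(Add(5, -596), -1), -1))) = Add(Mul(2201, Pow(Pow(-116, Rational(1, 2)), -1)), Mul(277491, Pow(Pow(-591, -1), -1))) = Add(Mul(2201, Pow(Mul(2, I, Pow(29, Rational(1, 2))), -1)), Mul(277491, Pow(Rational(-1, 591), -1))) = Add(Mul(2201, Mul(Rational(-1, 58), I, Pow(29, Rational(1, 2)))), Mul(277491, -591)) = Add(Mul(Rational(-2201, 58), I, Pow(29, Rational(1, 2))), -163997181) = Add(-163997181, Mul(Rational(-2201, 58), I, Pow(29, Rational(1, 2))))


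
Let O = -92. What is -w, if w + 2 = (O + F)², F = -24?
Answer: -13454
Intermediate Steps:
w = 13454 (w = -2 + (-92 - 24)² = -2 + (-116)² = -2 + 13456 = 13454)
-w = -1*13454 = -13454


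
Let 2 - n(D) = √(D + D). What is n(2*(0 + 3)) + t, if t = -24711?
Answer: -24709 - 2*√3 ≈ -24712.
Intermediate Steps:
n(D) = 2 - √2*√D (n(D) = 2 - √(D + D) = 2 - √(2*D) = 2 - √2*√D)
n(2*(0 + 3)) + t = (2 - √2*√(2*(0 + 3))) - 24711 = (2 - √2*√(2*3)) - 24711 = (2 - √2*√6) - 24711 = (2 - 2*√3) - 24711 = -24709 - 2*√3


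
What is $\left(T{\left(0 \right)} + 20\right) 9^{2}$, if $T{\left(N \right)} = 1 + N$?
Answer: $1701$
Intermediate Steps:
$\left(T{\left(0 \right)} + 20\right) 9^{2} = \left(\left(1 + 0\right) + 20\right) 9^{2} = \left(1 + 20\right) 81 = 21 \cdot 81 = 1701$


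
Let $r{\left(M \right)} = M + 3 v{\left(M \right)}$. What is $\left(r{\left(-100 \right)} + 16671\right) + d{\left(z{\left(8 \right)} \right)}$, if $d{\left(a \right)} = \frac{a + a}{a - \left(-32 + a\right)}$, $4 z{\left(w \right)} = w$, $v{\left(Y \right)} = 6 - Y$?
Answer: $\frac{135113}{8} \approx 16889.0$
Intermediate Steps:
$z{\left(w \right)} = \frac{w}{4}$
$r{\left(M \right)} = 18 - 2 M$ ($r{\left(M \right)} = M + 3 \left(6 - M\right) = M - \left(-18 + 3 M\right) = 18 - 2 M$)
$d{\left(a \right)} = \frac{a}{16}$ ($d{\left(a \right)} = \frac{2 a}{32} = 2 a \frac{1}{32} = \frac{a}{16}$)
$\left(r{\left(-100 \right)} + 16671\right) + d{\left(z{\left(8 \right)} \right)} = \left(\left(18 - -200\right) + 16671\right) + \frac{\frac{1}{4} \cdot 8}{16} = \left(\left(18 + 200\right) + 16671\right) + \frac{1}{16} \cdot 2 = \left(218 + 16671\right) + \frac{1}{8} = 16889 + \frac{1}{8} = \frac{135113}{8}$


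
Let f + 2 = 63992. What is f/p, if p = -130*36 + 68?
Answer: -31995/2306 ≈ -13.875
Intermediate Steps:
f = 63990 (f = -2 + 63992 = 63990)
p = -4612 (p = -4680 + 68 = -4612)
f/p = 63990/(-4612) = 63990*(-1/4612) = -31995/2306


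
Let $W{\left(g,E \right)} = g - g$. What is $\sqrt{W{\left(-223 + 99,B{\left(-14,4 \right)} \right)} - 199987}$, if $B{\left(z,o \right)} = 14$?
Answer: $i \sqrt{199987} \approx 447.2 i$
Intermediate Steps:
$W{\left(g,E \right)} = 0$
$\sqrt{W{\left(-223 + 99,B{\left(-14,4 \right)} \right)} - 199987} = \sqrt{0 - 199987} = \sqrt{-199987} = i \sqrt{199987}$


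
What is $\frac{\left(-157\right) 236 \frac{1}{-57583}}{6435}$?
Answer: $\frac{37052}{370546605} \approx 9.9993 \cdot 10^{-5}$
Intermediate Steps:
$\frac{\left(-157\right) 236 \frac{1}{-57583}}{6435} = \left(-37052\right) \left(- \frac{1}{57583}\right) \frac{1}{6435} = \frac{37052}{57583} \cdot \frac{1}{6435} = \frac{37052}{370546605}$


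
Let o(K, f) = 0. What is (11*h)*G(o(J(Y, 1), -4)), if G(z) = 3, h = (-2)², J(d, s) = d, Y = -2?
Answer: 132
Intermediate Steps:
h = 4
(11*h)*G(o(J(Y, 1), -4)) = (11*4)*3 = 44*3 = 132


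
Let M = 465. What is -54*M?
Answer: -25110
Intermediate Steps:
-54*M = -54*465 = -25110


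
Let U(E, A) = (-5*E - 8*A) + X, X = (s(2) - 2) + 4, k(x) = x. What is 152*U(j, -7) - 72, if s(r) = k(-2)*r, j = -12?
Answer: 17256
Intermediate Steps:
s(r) = -2*r
X = -2 (X = (-2*2 - 2) + 4 = (-4 - 2) + 4 = -6 + 4 = -2)
U(E, A) = -2 - 8*A - 5*E (U(E, A) = (-5*E - 8*A) - 2 = (-8*A - 5*E) - 2 = -2 - 8*A - 5*E)
152*U(j, -7) - 72 = 152*(-2 - 8*(-7) - 5*(-12)) - 72 = 152*(-2 + 56 + 60) - 72 = 152*114 - 72 = 17328 - 72 = 17256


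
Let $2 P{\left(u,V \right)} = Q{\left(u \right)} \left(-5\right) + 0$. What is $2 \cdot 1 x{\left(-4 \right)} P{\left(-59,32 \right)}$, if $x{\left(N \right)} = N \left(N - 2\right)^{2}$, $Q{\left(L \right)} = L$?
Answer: $-42480$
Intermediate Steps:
$x{\left(N \right)} = N \left(-2 + N\right)^{2}$
$P{\left(u,V \right)} = - \frac{5 u}{2}$ ($P{\left(u,V \right)} = \frac{u \left(-5\right) + 0}{2} = \frac{- 5 u + 0}{2} = \frac{\left(-5\right) u}{2} = - \frac{5 u}{2}$)
$2 \cdot 1 x{\left(-4 \right)} P{\left(-59,32 \right)} = 2 \cdot 1 \left(- 4 \left(-2 - 4\right)^{2}\right) \left(\left(- \frac{5}{2}\right) \left(-59\right)\right) = 2 \left(- 4 \left(-6\right)^{2}\right) \frac{295}{2} = 2 \left(\left(-4\right) 36\right) \frac{295}{2} = 2 \left(-144\right) \frac{295}{2} = \left(-288\right) \frac{295}{2} = -42480$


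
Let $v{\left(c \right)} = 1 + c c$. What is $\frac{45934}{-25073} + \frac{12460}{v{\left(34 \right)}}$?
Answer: $\frac{2913078}{325949} \approx 8.9372$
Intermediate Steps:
$v{\left(c \right)} = 1 + c^{2}$
$\frac{45934}{-25073} + \frac{12460}{v{\left(34 \right)}} = \frac{45934}{-25073} + \frac{12460}{1 + 34^{2}} = 45934 \left(- \frac{1}{25073}\right) + \frac{12460}{1 + 1156} = - \frac{45934}{25073} + \frac{12460}{1157} = - \frac{45934}{25073} + 12460 \cdot \frac{1}{1157} = - \frac{45934}{25073} + \frac{140}{13} = \frac{2913078}{325949}$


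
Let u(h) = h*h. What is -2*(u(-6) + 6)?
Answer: -84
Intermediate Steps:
u(h) = h²
-2*(u(-6) + 6) = -2*((-6)² + 6) = -2*(36 + 6) = -2*42 = -84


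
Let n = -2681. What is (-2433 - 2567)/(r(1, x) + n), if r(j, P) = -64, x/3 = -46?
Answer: 1000/549 ≈ 1.8215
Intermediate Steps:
x = -138 (x = 3*(-46) = -138)
(-2433 - 2567)/(r(1, x) + n) = (-2433 - 2567)/(-64 - 2681) = -5000/(-2745) = -5000*(-1/2745) = 1000/549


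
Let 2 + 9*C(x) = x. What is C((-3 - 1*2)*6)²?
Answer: 1024/81 ≈ 12.642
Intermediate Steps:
C(x) = -2/9 + x/9
C((-3 - 1*2)*6)² = (-2/9 + ((-3 - 1*2)*6)/9)² = (-2/9 + ((-3 - 2)*6)/9)² = (-2/9 + (-5*6)/9)² = (-2/9 + (⅑)*(-30))² = (-2/9 - 10/3)² = (-32/9)² = 1024/81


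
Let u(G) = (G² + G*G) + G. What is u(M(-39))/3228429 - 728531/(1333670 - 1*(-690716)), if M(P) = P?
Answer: -781977125547/2178528823198 ≈ -0.35895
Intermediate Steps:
u(G) = G + 2*G² (u(G) = (G² + G²) + G = 2*G² + G = G + 2*G²)
u(M(-39))/3228429 - 728531/(1333670 - 1*(-690716)) = -39*(1 + 2*(-39))/3228429 - 728531/(1333670 - 1*(-690716)) = -39*(1 - 78)*(1/3228429) - 728531/(1333670 + 690716) = -39*(-77)*(1/3228429) - 728531/2024386 = 3003*(1/3228429) - 728531*1/2024386 = 1001/1076143 - 728531/2024386 = -781977125547/2178528823198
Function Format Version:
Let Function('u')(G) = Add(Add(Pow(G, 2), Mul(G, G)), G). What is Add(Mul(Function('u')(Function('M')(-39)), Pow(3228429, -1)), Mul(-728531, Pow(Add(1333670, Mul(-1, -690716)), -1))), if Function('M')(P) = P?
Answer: Rational(-781977125547, 2178528823198) ≈ -0.35895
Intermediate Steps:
Function('u')(G) = Add(G, Mul(2, Pow(G, 2))) (Function('u')(G) = Add(Add(Pow(G, 2), Pow(G, 2)), G) = Add(Mul(2, Pow(G, 2)), G) = Add(G, Mul(2, Pow(G, 2))))
Add(Mul(Function('u')(Function('M')(-39)), Pow(3228429, -1)), Mul(-728531, Pow(Add(1333670, Mul(-1, -690716)), -1))) = Add(Mul(Mul(-39, Add(1, Mul(2, -39))), Pow(3228429, -1)), Mul(-728531, Pow(Add(1333670, Mul(-1, -690716)), -1))) = Add(Mul(Mul(-39, Add(1, -78)), Rational(1, 3228429)), Mul(-728531, Pow(Add(1333670, 690716), -1))) = Add(Mul(Mul(-39, -77), Rational(1, 3228429)), Mul(-728531, Pow(2024386, -1))) = Add(Mul(3003, Rational(1, 3228429)), Mul(-728531, Rational(1, 2024386))) = Add(Rational(1001, 1076143), Rational(-728531, 2024386)) = Rational(-781977125547, 2178528823198)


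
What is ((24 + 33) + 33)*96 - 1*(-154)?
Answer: 8794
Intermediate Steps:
((24 + 33) + 33)*96 - 1*(-154) = (57 + 33)*96 + 154 = 90*96 + 154 = 8640 + 154 = 8794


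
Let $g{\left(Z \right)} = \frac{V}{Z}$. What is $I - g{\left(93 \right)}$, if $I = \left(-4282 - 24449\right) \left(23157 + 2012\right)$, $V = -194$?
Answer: $- \frac{67251139933}{93} \approx -7.2313 \cdot 10^{8}$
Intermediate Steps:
$I = -723130539$ ($I = \left(-28731\right) 25169 = -723130539$)
$g{\left(Z \right)} = - \frac{194}{Z}$
$I - g{\left(93 \right)} = -723130539 - - \frac{194}{93} = -723130539 + \frac{194}{93} = - \frac{67251139933}{93}$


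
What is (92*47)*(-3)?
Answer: -12972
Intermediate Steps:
(92*47)*(-3) = 4324*(-3) = -12972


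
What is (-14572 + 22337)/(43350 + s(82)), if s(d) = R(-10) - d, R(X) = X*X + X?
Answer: 7765/43358 ≈ 0.17909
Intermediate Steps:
R(X) = X + X² (R(X) = X² + X = X + X²)
s(d) = 90 - d (s(d) = -10*(1 - 10) - d = -10*(-9) - d = 90 - d)
(-14572 + 22337)/(43350 + s(82)) = (-14572 + 22337)/(43350 + (90 - 1*82)) = 7765/(43350 + (90 - 82)) = 7765/(43350 + 8) = 7765/43358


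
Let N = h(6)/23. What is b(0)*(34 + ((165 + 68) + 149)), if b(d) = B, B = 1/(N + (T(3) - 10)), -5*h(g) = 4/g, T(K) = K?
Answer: -143520/2417 ≈ -59.379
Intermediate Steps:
h(g) = -4/(5*g)
N = -2/345 (N = -⅘/6/23 = -⅘*⅙*(1/23) = -2/15*1/23 = -2/345 ≈ -0.0057971)
B = -345/2417 (B = 1/(-2/345 + (3 - 10)) = 1/(-2/345 - 7) = 1/(-2417/345) = -345/2417 ≈ -0.14274)
b(d) = -345/2417
b(0)*(34 + ((165 + 68) + 149)) = -345*(34 + ((165 + 68) + 149))/2417 = -345*(34 + (233 + 149))/2417 = -345*(34 + 382)/2417 = -345/2417*416 = -143520/2417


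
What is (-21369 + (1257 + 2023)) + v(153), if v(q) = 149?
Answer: -17940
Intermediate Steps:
(-21369 + (1257 + 2023)) + v(153) = (-21369 + (1257 + 2023)) + 149 = (-21369 + 3280) + 149 = -18089 + 149 = -17940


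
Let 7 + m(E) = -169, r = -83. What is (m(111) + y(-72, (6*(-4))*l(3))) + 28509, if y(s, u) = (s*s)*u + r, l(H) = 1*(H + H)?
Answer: -718246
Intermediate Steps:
m(E) = -176 (m(E) = -7 - 169 = -176)
l(H) = 2*H (l(H) = 1*(2*H) = 2*H)
y(s, u) = -83 + u*s² (y(s, u) = (s*s)*u - 83 = s²*u - 83 = u*s² - 83 = -83 + u*s²)
(m(111) + y(-72, (6*(-4))*l(3))) + 28509 = (-176 + (-83 + ((6*(-4))*(2*3))*(-72)²)) + 28509 = (-176 + (-83 - 24*6*5184)) + 28509 = (-176 + (-83 - 144*5184)) + 28509 = (-176 + (-83 - 746496)) + 28509 = (-176 - 746579) + 28509 = -746755 + 28509 = -718246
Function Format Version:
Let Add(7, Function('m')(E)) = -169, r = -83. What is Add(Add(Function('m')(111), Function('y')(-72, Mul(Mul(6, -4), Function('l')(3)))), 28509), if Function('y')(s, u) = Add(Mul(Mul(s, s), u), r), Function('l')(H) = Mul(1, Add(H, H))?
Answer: -718246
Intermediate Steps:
Function('m')(E) = -176 (Function('m')(E) = Add(-7, -169) = -176)
Function('l')(H) = Mul(2, H) (Function('l')(H) = Mul(1, Mul(2, H)) = Mul(2, H))
Function('y')(s, u) = Add(-83, Mul(u, Pow(s, 2))) (Function('y')(s, u) = Add(Mul(Mul(s, s), u), -83) = Add(Mul(Pow(s, 2), u), -83) = Add(Mul(u, Pow(s, 2)), -83) = Add(-83, Mul(u, Pow(s, 2))))
Add(Add(Function('m')(111), Function('y')(-72, Mul(Mul(6, -4), Function('l')(3)))), 28509) = Add(Add(-176, Add(-83, Mul(Mul(Mul(6, -4), Mul(2, 3)), Pow(-72, 2)))), 28509) = Add(Add(-176, Add(-83, Mul(Mul(-24, 6), 5184))), 28509) = Add(Add(-176, Add(-83, Mul(-144, 5184))), 28509) = Add(Add(-176, Add(-83, -746496)), 28509) = Add(Add(-176, -746579), 28509) = Add(-746755, 28509) = -718246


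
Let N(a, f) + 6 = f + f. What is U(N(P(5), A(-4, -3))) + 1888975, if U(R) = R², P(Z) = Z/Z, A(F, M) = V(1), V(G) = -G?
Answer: 1889039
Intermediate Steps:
A(F, M) = -1 (A(F, M) = -1*1 = -1)
P(Z) = 1
N(a, f) = -6 + 2*f (N(a, f) = -6 + (f + f) = -6 + 2*f)
U(N(P(5), A(-4, -3))) + 1888975 = (-6 + 2*(-1))² + 1888975 = (-6 - 2)² + 1888975 = (-8)² + 1888975 = 64 + 1888975 = 1889039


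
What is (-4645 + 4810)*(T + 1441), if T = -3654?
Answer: -365145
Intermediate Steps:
(-4645 + 4810)*(T + 1441) = (-4645 + 4810)*(-3654 + 1441) = 165*(-2213) = -365145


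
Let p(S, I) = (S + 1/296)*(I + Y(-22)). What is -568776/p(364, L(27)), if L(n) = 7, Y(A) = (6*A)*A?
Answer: -56119232/104548565 ≈ -0.53678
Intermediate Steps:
Y(A) = 6*A²
p(S, I) = (2904 + I)*(1/296 + S) (p(S, I) = (S + 1/296)*(I + 6*(-22)²) = (S + 1/296)*(I + 6*484) = (1/296 + S)*(I + 2904) = (1/296 + S)*(2904 + I) = (2904 + I)*(1/296 + S))
-568776/p(364, L(27)) = -568776/(363/37 + 2904*364 + (1/296)*7 + 7*364) = -568776/(363/37 + 1057056 + 7/296 + 2548) = -568776/313645695/296 = -568776*296/313645695 = -56119232/104548565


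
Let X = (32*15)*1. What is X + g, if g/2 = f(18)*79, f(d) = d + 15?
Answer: 5694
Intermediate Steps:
f(d) = 15 + d
X = 480 (X = 480*1 = 480)
g = 5214 (g = 2*((15 + 18)*79) = 2*(33*79) = 2*2607 = 5214)
X + g = 480 + 5214 = 5694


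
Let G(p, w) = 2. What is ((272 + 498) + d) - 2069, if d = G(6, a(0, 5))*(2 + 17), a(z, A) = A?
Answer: -1261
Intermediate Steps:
d = 38 (d = 2*(2 + 17) = 2*19 = 38)
((272 + 498) + d) - 2069 = ((272 + 498) + 38) - 2069 = (770 + 38) - 2069 = 808 - 2069 = -1261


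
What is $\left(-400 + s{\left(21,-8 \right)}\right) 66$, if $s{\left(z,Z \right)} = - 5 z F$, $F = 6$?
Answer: $-67980$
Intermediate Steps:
$s{\left(z,Z \right)} = - 30 z$ ($s{\left(z,Z \right)} = - 5 z 6 = - 30 z$)
$\left(-400 + s{\left(21,-8 \right)}\right) 66 = \left(-400 - 630\right) 66 = \left(-1030\right) 66 = -67980$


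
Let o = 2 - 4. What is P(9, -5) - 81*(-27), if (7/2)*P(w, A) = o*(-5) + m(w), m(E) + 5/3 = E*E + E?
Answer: 46517/21 ≈ 2215.1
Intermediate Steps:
o = -2
m(E) = -5/3 + E + E**2 (m(E) = -5/3 + (E*E + E) = -5/3 + (E**2 + E) = -5/3 + (E + E**2) = -5/3 + E + E**2)
P(w, A) = 50/21 + 2*w/7 + 2*w**2/7 (P(w, A) = 2*(-2*(-5) + (-5/3 + w + w**2))/7 = 2*(10 + (-5/3 + w + w**2))/7 = 2*(25/3 + w + w**2)/7 = 50/21 + 2*w/7 + 2*w**2/7)
P(9, -5) - 81*(-27) = (50/21 + (2/7)*9 + (2/7)*9**2) - 81*(-27) = (50/21 + 18/7 + (2/7)*81) + 2187 = (50/21 + 18/7 + 162/7) + 2187 = 590/21 + 2187 = 46517/21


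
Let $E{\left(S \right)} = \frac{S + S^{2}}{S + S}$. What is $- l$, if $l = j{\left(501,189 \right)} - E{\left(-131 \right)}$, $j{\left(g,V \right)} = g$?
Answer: $-566$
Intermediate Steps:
$E{\left(S \right)} = \frac{S + S^{2}}{2 S}$
$l = 566$ ($l = 501 - \left(\frac{1}{2} + \frac{1}{2} \left(-131\right)\right) = 501 - \left(\frac{1}{2} - \frac{131}{2}\right) = 501 - -65 = 501 + 65 = 566$)
$- l = \left(-1\right) 566 = -566$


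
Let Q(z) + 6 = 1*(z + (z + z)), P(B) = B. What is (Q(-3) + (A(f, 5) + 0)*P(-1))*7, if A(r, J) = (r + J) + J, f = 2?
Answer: -189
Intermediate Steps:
A(r, J) = r + 2*J (A(r, J) = (J + r) + J = r + 2*J)
Q(z) = -6 + 3*z (Q(z) = -6 + 1*(z + (z + z)) = -6 + 1*(z + 2*z) = -6 + 1*(3*z) = -6 + 3*z)
(Q(-3) + (A(f, 5) + 0)*P(-1))*7 = ((-6 + 3*(-3)) + ((2 + 2*5) + 0)*(-1))*7 = ((-6 - 9) + ((2 + 10) + 0)*(-1))*7 = (-15 + (12 + 0)*(-1))*7 = (-15 + 12*(-1))*7 = (-15 - 12)*7 = -27*7 = -189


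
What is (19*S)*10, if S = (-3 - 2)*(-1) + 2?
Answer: 1330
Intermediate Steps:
S = 7 (S = -5*(-1) + 2 = 5 + 2 = 7)
(19*S)*10 = (19*7)*10 = 133*10 = 1330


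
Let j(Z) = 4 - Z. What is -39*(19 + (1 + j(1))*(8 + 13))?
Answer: -4017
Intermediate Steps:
-39*(19 + (1 + j(1))*(8 + 13)) = -39*(19 + (1 + (4 - 1*1))*(8 + 13)) = -39*(19 + (1 + (4 - 1))*21) = -39*(19 + (1 + 3)*21) = -39*(19 + 4*21) = -39*(19 + 84) = -39*103 = -4017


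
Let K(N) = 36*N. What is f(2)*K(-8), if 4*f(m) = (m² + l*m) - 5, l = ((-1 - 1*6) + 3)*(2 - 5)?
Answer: -1656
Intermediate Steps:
l = 12 (l = ((-1 - 6) + 3)*(-3) = (-7 + 3)*(-3) = -4*(-3) = 12)
f(m) = -5/4 + 3*m + m²/4 (f(m) = ((m² + 12*m) - 5)/4 = (-5 + m² + 12*m)/4 = -5/4 + 3*m + m²/4)
f(2)*K(-8) = (-5/4 + 3*2 + (¼)*2²)*(36*(-8)) = (-5/4 + 6 + (¼)*4)*(-288) = (-5/4 + 6 + 1)*(-288) = (23/4)*(-288) = -1656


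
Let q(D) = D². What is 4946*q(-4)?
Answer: 79136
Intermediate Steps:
4946*q(-4) = 4946*(-4)² = 4946*16 = 79136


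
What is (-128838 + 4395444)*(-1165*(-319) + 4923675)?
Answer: 22593001417860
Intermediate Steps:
(-128838 + 4395444)*(-1165*(-319) + 4923675) = 4266606*(371635 + 4923675) = 4266606*5295310 = 22593001417860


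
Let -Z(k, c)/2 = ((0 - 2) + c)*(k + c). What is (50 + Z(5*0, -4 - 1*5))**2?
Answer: 21904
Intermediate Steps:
Z(k, c) = -2*(-2 + c)*(c + k) (Z(k, c) = -2*((0 - 2) + c)*(k + c) = -2*(-2 + c)*(c + k))
(50 + Z(5*0, -4 - 1*5))**2 = (50 + (-2*(-4 - 1*5)**2 + 4*(-4 - 1*5) + 4*(5*0) - 2*(-4 - 1*5)*5*0))**2 = (50 + (-2*(-4 - 5)**2 + 4*(-4 - 5) + 4*0 - 2*(-4 - 5)*0))**2 = (50 + (-2*(-9)**2 + 4*(-9) + 0 - 2*(-9)*0))**2 = (50 + (-2*81 - 36 + 0 + 0))**2 = (50 + (-162 - 36 + 0 + 0))**2 = (50 - 198)**2 = (-148)**2 = 21904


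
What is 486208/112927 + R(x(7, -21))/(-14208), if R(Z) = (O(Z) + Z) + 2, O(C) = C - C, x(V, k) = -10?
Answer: 863618335/200558352 ≈ 4.3061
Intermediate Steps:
O(C) = 0
R(Z) = 2 + Z (R(Z) = (0 + Z) + 2 = Z + 2 = 2 + Z)
486208/112927 + R(x(7, -21))/(-14208) = 486208/112927 + (2 - 10)/(-14208) = 486208*(1/112927) - 8*(-1/14208) = 486208/112927 + 1/1776 = 863618335/200558352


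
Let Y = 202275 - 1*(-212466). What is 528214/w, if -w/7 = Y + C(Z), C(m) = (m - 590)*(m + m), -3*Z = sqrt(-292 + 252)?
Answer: 4753926*I/(7*(-3732589*I + 7080*sqrt(10))) ≈ -0.18194 + 0.0010913*I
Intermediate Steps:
Z = -2*I*sqrt(10)/3 (Z = -sqrt(-292 + 252)/3 = -2*I*sqrt(10)/3 ≈ -2.1082*I)
C(m) = 2*m*(-590 + m) (C(m) = (-590 + m)*(2*m) = 2*m*(-590 + m))
Y = 414741 (Y = 202275 + 212466 = 414741)
w = -2903187 + 28*I*sqrt(10)*(-590 - 2*I*sqrt(10)/3)/3 (w = -7*(414741 + 2*(-2*I*sqrt(10)/3)*(-590 - 2*I*sqrt(10)/3)) = -7*(414741 - 4*I*sqrt(10)*(-590 - 2*I*sqrt(10)/3)/3) = -2903187 + 28*I*sqrt(10)*(-590 - 2*I*sqrt(10)/3)/3 ≈ -2.9031e+6 - 17414.0*I)
528214/w = 528214/(-26128123/9 - 16520*I*sqrt(10)/3)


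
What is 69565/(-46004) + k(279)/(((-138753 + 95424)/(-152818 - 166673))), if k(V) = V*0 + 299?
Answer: 112606337009/51110444 ≈ 2203.2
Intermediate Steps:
k(V) = 299 (k(V) = 0 + 299 = 299)
69565/(-46004) + k(279)/(((-138753 + 95424)/(-152818 - 166673))) = 69565/(-46004) + 299/(((-138753 + 95424)/(-152818 - 166673))) = 69565*(-1/46004) + 299/((-43329/(-319491))) = -69565/46004 + 299/((-43329*(-1/319491))) = -69565/46004 + 299/(14443/106497) = -69565/46004 + 299*(106497/14443) = -69565/46004 + 2449431/1111 = 112606337009/51110444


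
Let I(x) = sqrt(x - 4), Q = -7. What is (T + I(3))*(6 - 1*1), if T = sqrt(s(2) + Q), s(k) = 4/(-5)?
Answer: I*(5 + sqrt(195)) ≈ 18.964*I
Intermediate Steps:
s(k) = -4/5 (s(k) = 4*(-1/5) = -4/5)
I(x) = sqrt(-4 + x)
T = I*sqrt(195)/5 (T = sqrt(-4/5 - 7) = sqrt(-39/5) = I*sqrt(195)/5 ≈ 2.7928*I)
(T + I(3))*(6 - 1*1) = (I*sqrt(195)/5 + sqrt(-4 + 3))*(6 - 1*1) = (I*sqrt(195)/5 + sqrt(-1))*(6 - 1) = (I*sqrt(195)/5 + I)*5 = (I + I*sqrt(195)/5)*5 = 5*I + I*sqrt(195)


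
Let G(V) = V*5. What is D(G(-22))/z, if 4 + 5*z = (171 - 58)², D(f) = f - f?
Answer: 0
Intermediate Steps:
G(V) = 5*V
D(f) = 0
z = 2553 (z = -⅘ + (171 - 58)²/5 = -⅘ + (⅕)*113² = -⅘ + (⅕)*12769 = -⅘ + 12769/5 = 2553)
D(G(-22))/z = 0/2553 = 0*(1/2553) = 0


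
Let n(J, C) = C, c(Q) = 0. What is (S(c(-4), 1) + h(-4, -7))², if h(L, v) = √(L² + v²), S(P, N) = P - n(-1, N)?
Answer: (1 - √65)² ≈ 49.875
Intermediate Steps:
S(P, N) = P - N
(S(c(-4), 1) + h(-4, -7))² = ((0 - 1*1) + √((-4)² + (-7)²))² = ((0 - 1) + √(16 + 49))² = (-1 + √65)²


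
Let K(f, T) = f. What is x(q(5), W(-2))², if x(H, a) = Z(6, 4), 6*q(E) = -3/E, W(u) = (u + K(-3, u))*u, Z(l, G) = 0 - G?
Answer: 16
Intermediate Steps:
Z(l, G) = -G
W(u) = u*(-3 + u) (W(u) = (u - 3)*u = (-3 + u)*u = u*(-3 + u))
q(E) = -1/(2*E) (q(E) = (-3/E)/6 = -1/(2*E))
x(H, a) = -4 (x(H, a) = -1*4 = -4)
x(q(5), W(-2))² = (-4)² = 16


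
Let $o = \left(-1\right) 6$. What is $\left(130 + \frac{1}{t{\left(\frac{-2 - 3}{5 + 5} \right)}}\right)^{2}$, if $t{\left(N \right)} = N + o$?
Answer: $\frac{2849344}{169} \approx 16860.0$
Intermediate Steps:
$o = -6$
$t{\left(N \right)} = -6 + N$ ($t{\left(N \right)} = N - 6 = -6 + N$)
$\left(130 + \frac{1}{t{\left(\frac{-2 - 3}{5 + 5} \right)}}\right)^{2} = \left(130 + \frac{1}{-6 + \frac{-2 - 3}{5 + 5}}\right)^{2} = \left(130 + \frac{1}{-6 - \frac{5}{10}}\right)^{2} = \left(130 + \frac{1}{-6 - \frac{1}{2}}\right)^{2} = \left(130 + \frac{1}{- \frac{13}{2}}\right)^{2} = \left(130 - \frac{2}{13}\right)^{2} = \left(\frac{1688}{13}\right)^{2} = \frac{2849344}{169}$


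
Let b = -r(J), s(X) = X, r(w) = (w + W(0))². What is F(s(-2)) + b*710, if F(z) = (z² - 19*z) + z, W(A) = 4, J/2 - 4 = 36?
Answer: -5009720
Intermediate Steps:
J = 80 (J = 8 + 2*36 = 8 + 72 = 80)
r(w) = (4 + w)² (r(w) = (w + 4)² = (4 + w)²)
b = -7056 (b = -(4 + 80)² = -1*84² = -1*7056 = -7056)
F(z) = z² - 18*z
F(s(-2)) + b*710 = -2*(-18 - 2) - 7056*710 = -2*(-20) - 5009760 = 40 - 5009760 = -5009720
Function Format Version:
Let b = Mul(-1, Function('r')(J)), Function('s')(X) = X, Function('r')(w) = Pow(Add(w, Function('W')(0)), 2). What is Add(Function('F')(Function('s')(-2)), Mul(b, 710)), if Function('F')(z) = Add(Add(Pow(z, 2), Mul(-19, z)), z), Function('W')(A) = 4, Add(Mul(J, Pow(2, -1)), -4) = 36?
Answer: -5009720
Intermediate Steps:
J = 80 (J = Add(8, Mul(2, 36)) = Add(8, 72) = 80)
Function('r')(w) = Pow(Add(4, w), 2) (Function('r')(w) = Pow(Add(w, 4), 2) = Pow(Add(4, w), 2))
b = -7056 (b = Mul(-1, Pow(Add(4, 80), 2)) = Mul(-1, Pow(84, 2)) = Mul(-1, 7056) = -7056)
Function('F')(z) = Add(Pow(z, 2), Mul(-18, z))
Add(Function('F')(Function('s')(-2)), Mul(b, 710)) = Add(Mul(-2, Add(-18, -2)), Mul(-7056, 710)) = Add(Mul(-2, -20), -5009760) = Add(40, -5009760) = -5009720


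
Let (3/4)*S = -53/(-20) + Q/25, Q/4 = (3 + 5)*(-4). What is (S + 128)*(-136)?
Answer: -1272008/75 ≈ -16960.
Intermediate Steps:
Q = -128 (Q = 4*((3 + 5)*(-4)) = 4*(8*(-4)) = 4*(-32) = -128)
S = -247/75 (S = 4*(-53/(-20) - 128/25)/3 = 4*(-53*(-1/20) - 128*1/25)/3 = 4*(53/20 - 128/25)/3 = (4/3)*(-247/100) = -247/75 ≈ -3.2933)
(S + 128)*(-136) = (-247/75 + 128)*(-136) = (9353/75)*(-136) = -1272008/75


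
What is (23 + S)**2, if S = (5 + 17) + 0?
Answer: 2025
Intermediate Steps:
S = 22 (S = 22 + 0 = 22)
(23 + S)**2 = (23 + 22)**2 = 45**2 = 2025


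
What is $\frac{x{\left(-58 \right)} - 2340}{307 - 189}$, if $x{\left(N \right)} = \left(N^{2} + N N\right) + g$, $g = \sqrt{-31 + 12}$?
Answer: $\frac{2194}{59} + \frac{i \sqrt{19}}{118} \approx 37.186 + 0.03694 i$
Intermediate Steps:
$g = i \sqrt{19}$ ($g = \sqrt{-19} = i \sqrt{19} \approx 4.3589 i$)
$x{\left(N \right)} = 2 N^{2} + i \sqrt{19}$ ($x{\left(N \right)} = \left(N^{2} + N N\right) + i \sqrt{19} = \left(N^{2} + N^{2}\right) + i \sqrt{19} = 2 N^{2} + i \sqrt{19}$)
$\frac{x{\left(-58 \right)} - 2340}{307 - 189} = \frac{\left(2 \left(-58\right)^{2} + i \sqrt{19}\right) - 2340}{307 - 189} = \frac{\left(2 \cdot 3364 + i \sqrt{19}\right) - 2340}{307 - 189} = \frac{\left(6728 + i \sqrt{19}\right) - 2340}{118} = \left(4388 + i \sqrt{19}\right) \frac{1}{118} = \frac{2194}{59} + \frac{i \sqrt{19}}{118}$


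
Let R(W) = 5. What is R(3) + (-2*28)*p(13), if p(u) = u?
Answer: -723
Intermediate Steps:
R(3) + (-2*28)*p(13) = 5 - 2*28*13 = 5 - 56*13 = 5 - 728 = -723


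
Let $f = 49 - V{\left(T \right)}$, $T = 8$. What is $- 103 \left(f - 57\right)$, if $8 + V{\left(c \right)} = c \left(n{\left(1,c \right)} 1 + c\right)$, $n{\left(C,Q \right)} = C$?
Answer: $7416$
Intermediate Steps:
$V{\left(c \right)} = -8 + c \left(1 + c\right)$ ($V{\left(c \right)} = -8 + c \left(1 \cdot 1 + c\right) = -8 + c \left(1 + c\right)$)
$f = -15$ ($f = 49 - \left(-8 + 8 + 8^{2}\right) = 49 - \left(-8 + 8 + 64\right) = 49 - 64 = -15$)
$- 103 \left(f - 57\right) = - 103 \left(-15 - 57\right) = \left(-103\right) \left(-72\right) = 7416$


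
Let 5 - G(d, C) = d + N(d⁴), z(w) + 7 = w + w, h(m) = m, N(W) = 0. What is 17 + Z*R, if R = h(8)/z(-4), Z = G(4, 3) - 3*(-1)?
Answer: 223/15 ≈ 14.867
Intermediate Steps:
z(w) = -7 + 2*w (z(w) = -7 + (w + w) = -7 + 2*w)
G(d, C) = 5 - d (G(d, C) = 5 - (d + 0) = 5 - d)
Z = 4 (Z = (5 - 1*4) - 3*(-1) = (5 - 4) + 3 = 1 + 3 = 4)
R = -8/15 (R = 8/(-7 + 2*(-4)) = 8/(-7 - 8) = 8/(-15) = 8*(-1/15) = -8/15 ≈ -0.53333)
17 + Z*R = 17 + 4*(-8/15) = 17 - 32/15 = 223/15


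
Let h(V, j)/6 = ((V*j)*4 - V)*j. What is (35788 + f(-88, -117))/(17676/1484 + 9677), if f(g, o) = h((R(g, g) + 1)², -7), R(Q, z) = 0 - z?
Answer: 1796301493/1797293 ≈ 999.45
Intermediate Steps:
R(Q, z) = -z
h(V, j) = 6*j*(-V + 4*V*j) (h(V, j) = 6*(((V*j)*4 - V)*j) = 6*((4*V*j - V)*j) = 6*((-V + 4*V*j)*j) = 6*(j*(-V + 4*V*j)) = 6*j*(-V + 4*V*j))
f(g, o) = 1218*(1 - g)² (f(g, o) = 6*(-g + 1)²*(-7)*(-1 + 4*(-7)) = 6*(1 - g)²*(-7)*(-1 - 28) = 6*(1 - g)²*(-7)*(-29) = 1218*(1 - g)²)
(35788 + f(-88, -117))/(17676/1484 + 9677) = (35788 + 1218*(-1 - 88)²)/(17676/1484 + 9677) = (35788 + 1218*(-89)²)/(17676*(1/1484) + 9677) = (35788 + 1218*7921)/(4419/371 + 9677) = (35788 + 9647778)/(3594586/371) = 9683566*(371/3594586) = 1796301493/1797293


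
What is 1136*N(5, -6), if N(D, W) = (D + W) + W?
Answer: -7952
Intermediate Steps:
N(D, W) = D + 2*W
1136*N(5, -6) = 1136*(5 + 2*(-6)) = 1136*(5 - 12) = 1136*(-7) = -7952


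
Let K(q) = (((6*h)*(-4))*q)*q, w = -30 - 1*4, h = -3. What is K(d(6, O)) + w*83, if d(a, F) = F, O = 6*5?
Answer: 61978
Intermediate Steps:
w = -34 (w = -30 - 4 = -34)
O = 30
K(q) = 72*q² (K(q) = (((6*(-3))*(-4))*q)*q = ((-18*(-4))*q)*q = (72*q)*q = 72*q²)
K(d(6, O)) + w*83 = 72*30² - 34*83 = 72*900 - 2822 = 64800 - 2822 = 61978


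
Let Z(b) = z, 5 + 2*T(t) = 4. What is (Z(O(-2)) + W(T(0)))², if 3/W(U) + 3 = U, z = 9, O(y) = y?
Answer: 3249/49 ≈ 66.306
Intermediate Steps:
T(t) = -½ (T(t) = -5/2 + (½)*4 = -5/2 + 2 = -½)
Z(b) = 9
W(U) = 3/(-3 + U)
(Z(O(-2)) + W(T(0)))² = (9 + 3/(-3 - ½))² = (9 + 3/(-7/2))² = (9 + 3*(-2/7))² = (9 - 6/7)² = (57/7)² = 3249/49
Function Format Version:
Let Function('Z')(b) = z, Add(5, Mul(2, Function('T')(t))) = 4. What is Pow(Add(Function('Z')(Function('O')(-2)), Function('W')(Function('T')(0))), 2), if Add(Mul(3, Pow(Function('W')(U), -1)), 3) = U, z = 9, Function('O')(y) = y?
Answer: Rational(3249, 49) ≈ 66.306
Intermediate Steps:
Function('T')(t) = Rational(-1, 2) (Function('T')(t) = Add(Rational(-5, 2), Mul(Rational(1, 2), 4)) = Add(Rational(-5, 2), 2) = Rational(-1, 2))
Function('Z')(b) = 9
Function('W')(U) = Mul(3, Pow(Add(-3, U), -1))
Pow(Add(Function('Z')(Function('O')(-2)), Function('W')(Function('T')(0))), 2) = Pow(Add(9, Mul(3, Pow(Add(-3, Rational(-1, 2)), -1))), 2) = Pow(Add(9, Mul(3, Pow(Rational(-7, 2), -1))), 2) = Pow(Add(9, Mul(3, Rational(-2, 7))), 2) = Pow(Add(9, Rational(-6, 7)), 2) = Pow(Rational(57, 7), 2) = Rational(3249, 49)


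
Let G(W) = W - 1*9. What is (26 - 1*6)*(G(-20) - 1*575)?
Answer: -12080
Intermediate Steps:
G(W) = -9 + W (G(W) = W - 9 = -9 + W)
(26 - 1*6)*(G(-20) - 1*575) = (26 - 1*6)*((-9 - 20) - 1*575) = (26 - 6)*(-29 - 575) = 20*(-604) = -12080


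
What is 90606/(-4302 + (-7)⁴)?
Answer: -90606/1901 ≈ -47.662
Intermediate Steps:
90606/(-4302 + (-7)⁴) = 90606/(-4302 + 2401) = 90606/(-1901) = 90606*(-1/1901) = -90606/1901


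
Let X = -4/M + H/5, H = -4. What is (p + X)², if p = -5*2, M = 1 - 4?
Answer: 20164/225 ≈ 89.618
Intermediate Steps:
M = -3
p = -10
X = 8/15 (X = -4/(-3) - 4/5 = -4*(-⅓) - 4*⅕ = 4/3 - ⅘ = 8/15 ≈ 0.53333)
(p + X)² = (-10 + 8/15)² = (-142/15)² = 20164/225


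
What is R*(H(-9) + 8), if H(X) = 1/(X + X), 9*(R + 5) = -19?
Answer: -4576/81 ≈ -56.494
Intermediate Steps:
R = -64/9 (R = -5 + (1/9)*(-19) = -5 - 19/9 = -64/9 ≈ -7.1111)
H(X) = 1/(2*X)
R*(H(-9) + 8) = -64*((1/2)/(-9) + 8)/9 = -64*((1/2)*(-1/9) + 8)/9 = -64*(-1/18 + 8)/9 = -64/9*143/18 = -4576/81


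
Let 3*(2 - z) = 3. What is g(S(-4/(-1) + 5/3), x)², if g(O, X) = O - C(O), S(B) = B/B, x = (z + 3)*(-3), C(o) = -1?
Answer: 4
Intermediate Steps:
z = 1 (z = 2 - ⅓*3 = 2 - 1 = 1)
x = -12 (x = (1 + 3)*(-3) = 4*(-3) = -12)
S(B) = 1
g(O, X) = 1 + O (g(O, X) = O - 1*(-1) = O + 1 = 1 + O)
g(S(-4/(-1) + 5/3), x)² = (1 + 1)² = 2² = 4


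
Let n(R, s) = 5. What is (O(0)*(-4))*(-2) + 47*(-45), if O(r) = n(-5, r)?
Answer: -2075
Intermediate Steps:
O(r) = 5
(O(0)*(-4))*(-2) + 47*(-45) = (5*(-4))*(-2) + 47*(-45) = -20*(-2) - 2115 = 40 - 2115 = -2075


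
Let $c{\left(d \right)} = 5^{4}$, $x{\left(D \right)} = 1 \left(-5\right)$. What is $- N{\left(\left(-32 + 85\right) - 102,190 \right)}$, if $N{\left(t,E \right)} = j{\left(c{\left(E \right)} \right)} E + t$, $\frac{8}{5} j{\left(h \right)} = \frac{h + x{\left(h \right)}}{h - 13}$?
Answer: $- \frac{43637}{612} \approx -71.302$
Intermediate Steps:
$x{\left(D \right)} = -5$
$c{\left(d \right)} = 625$
$j{\left(h \right)} = \frac{5 \left(-5 + h\right)}{8 \left(-13 + h\right)}$ ($j{\left(h \right)} = \frac{5 \frac{h - 5}{h - 13}}{8} = \frac{5 \frac{-5 + h}{-13 + h}}{8} = \frac{5 \left(-5 + h\right)}{8 \left(-13 + h\right)}$)
$N{\left(t,E \right)} = t + \frac{775 E}{1224}$ ($N{\left(t,E \right)} = \frac{5 \left(-5 + 625\right)}{8 \left(-13 + 625\right)} E + t = \frac{5}{8} \cdot \frac{1}{612} \cdot 620 E + t = \frac{775 E}{1224} + t = t + \frac{775 E}{1224}$)
$- N{\left(\left(-32 + 85\right) - 102,190 \right)} = - (\left(\left(-32 + 85\right) - 102\right) + \frac{775}{1224} \cdot 190) = - (\left(53 - 102\right) + \frac{73625}{612}) = - (-49 + \frac{73625}{612}) = \left(-1\right) \frac{43637}{612} = - \frac{43637}{612}$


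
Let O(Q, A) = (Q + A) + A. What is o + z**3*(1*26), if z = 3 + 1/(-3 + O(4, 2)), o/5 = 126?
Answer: 185246/125 ≈ 1482.0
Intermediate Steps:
O(Q, A) = Q + 2*A (O(Q, A) = (A + Q) + A = Q + 2*A)
o = 630 (o = 5*126 = 630)
z = 16/5 (z = 3 + 1/(-3 + (4 + 2*2)) = 3 + 1/(-3 + (4 + 4)) = 3 + 1/(-3 + 8) = 3 + 1/5 = 16/5 ≈ 3.2000)
o + z**3*(1*26) = 630 + (16/5)**3*(1*26) = 630 + (4096/125)*26 = 630 + 106496/125 = 185246/125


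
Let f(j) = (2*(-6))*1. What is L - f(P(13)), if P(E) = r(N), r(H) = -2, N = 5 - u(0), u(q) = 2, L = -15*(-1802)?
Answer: 27042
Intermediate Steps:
L = 27030
N = 3 (N = 5 - 1*2 = 5 - 2 = 3)
P(E) = -2
f(j) = -12 (f(j) = -12*1 = -12)
L - f(P(13)) = 27030 - 1*(-12) = 27030 + 12 = 27042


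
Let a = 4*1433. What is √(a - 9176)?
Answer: 2*I*√861 ≈ 58.686*I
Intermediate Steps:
a = 5732
√(a - 9176) = √(5732 - 9176) = √(-3444) = 2*I*√861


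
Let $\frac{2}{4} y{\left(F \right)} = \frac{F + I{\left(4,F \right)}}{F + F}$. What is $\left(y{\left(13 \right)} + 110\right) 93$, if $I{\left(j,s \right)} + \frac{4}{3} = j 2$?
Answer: $\frac{134819}{13} \approx 10371.0$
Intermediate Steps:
$I{\left(j,s \right)} = - \frac{4}{3} + 2 j$ ($I{\left(j,s \right)} = - \frac{4}{3} + j 2 = - \frac{4}{3} + 2 j$)
$y{\left(F \right)} = \frac{\frac{20}{3} + F}{F}$ ($y{\left(F \right)} = 2 \frac{F + \left(- \frac{4}{3} + 2 \cdot 4\right)}{F + F} = 2 \frac{F + \left(- \frac{4}{3} + 8\right)}{2 F} = 2 \left(F + \frac{20}{3}\right) \frac{1}{2 F} = 2 \left(\frac{20}{3} + F\right) \frac{1}{2 F} = 2 \frac{\frac{20}{3} + F}{2 F} = \frac{\frac{20}{3} + F}{F}$)
$\left(y{\left(13 \right)} + 110\right) 93 = \left(\frac{\frac{20}{3} + 13}{13} + 110\right) 93 = \left(\frac{1}{13} \cdot \frac{59}{3} + 110\right) 93 = \left(\frac{59}{39} + 110\right) 93 = \frac{4349}{39} \cdot 93 = \frac{134819}{13}$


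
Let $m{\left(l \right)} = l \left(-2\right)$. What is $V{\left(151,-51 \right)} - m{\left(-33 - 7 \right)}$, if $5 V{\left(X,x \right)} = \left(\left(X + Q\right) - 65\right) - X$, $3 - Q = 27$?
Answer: $- \frac{489}{5} \approx -97.8$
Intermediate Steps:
$Q = -24$ ($Q = 3 - 27 = -24$)
$m{\left(l \right)} = - 2 l$
$V{\left(X,x \right)} = - \frac{89}{5}$ ($V{\left(X,x \right)} = \frac{\left(\left(X - 24\right) - 65\right) - X}{5} = \frac{\left(\left(-24 + X\right) - 65\right) - X}{5} = \frac{\left(-89 + X\right) - X}{5} = \frac{1}{5} \left(-89\right) = - \frac{89}{5}$)
$V{\left(151,-51 \right)} - m{\left(-33 - 7 \right)} = - \frac{89}{5} - - 2 \left(-33 - 7\right) = - \frac{89}{5} - \left(-2\right) \left(-40\right) = - \frac{89}{5} - 80 = - \frac{489}{5}$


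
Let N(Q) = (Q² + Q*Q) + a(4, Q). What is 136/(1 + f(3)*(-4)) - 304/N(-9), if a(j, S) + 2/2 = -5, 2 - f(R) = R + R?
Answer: 236/39 ≈ 6.0513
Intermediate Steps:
f(R) = 2 - 2*R (f(R) = 2 - (R + R) = 2 - 2*R)
a(j, S) = -6 (a(j, S) = -1 - 5 = -6)
N(Q) = -6 + 2*Q² (N(Q) = (Q² + Q*Q) - 6 = (Q² + Q²) - 6 = 2*Q² - 6 = -6 + 2*Q²)
136/(1 + f(3)*(-4)) - 304/N(-9) = 136/(1 + (2 - 2*3)*(-4)) - 304/(-6 + 2*(-9)²) = 136/(1 + (2 - 6)*(-4)) - 304/(-6 + 2*81) = 136/(1 - 4*(-4)) - 304/(-6 + 162) = 136/(1 + 16) - 304/156 = 136/17 - 304*1/156 = 136*(1/17) - 76/39 = 8 - 76/39 = 236/39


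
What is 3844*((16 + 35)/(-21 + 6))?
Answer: -65348/5 ≈ -13070.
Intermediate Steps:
3844*((16 + 35)/(-21 + 6)) = 3844*(51/(-15)) = 3844*(51*(-1/15)) = 3844*(-17/5) = -65348/5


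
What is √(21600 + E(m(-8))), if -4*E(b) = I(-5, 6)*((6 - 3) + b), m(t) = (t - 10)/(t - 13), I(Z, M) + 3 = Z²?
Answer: 3*√469938/14 ≈ 146.90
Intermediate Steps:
I(Z, M) = -3 + Z²
m(t) = (-10 + t)/(-13 + t)
E(b) = -33/2 - 11*b/2 (E(b) = -(-3 + (-5)²)*((6 - 3) + b)/4 = -(-3 + 25)*(3 + b)/4 = -11*(3 + b)/2 = -(66 + 22*b)/4 = -33/2 - 11*b/2)
√(21600 + E(m(-8))) = √(21600 + (-33/2 - 11*(-10 - 8)/(2*(-13 - 8)))) = √(21600 + (-33/2 - 11*(-18)/(2*(-21)))) = √(21600 + (-33/2 - (-11)*(-18)/42)) = √(21600 + (-33/2 - 11/2*6/7)) = √(21600 + (-33/2 - 33/7)) = √(21600 - 297/14) = √(302103/14) = 3*√469938/14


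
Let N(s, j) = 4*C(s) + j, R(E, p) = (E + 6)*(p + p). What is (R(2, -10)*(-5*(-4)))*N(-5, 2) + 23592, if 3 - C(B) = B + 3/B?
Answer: -92888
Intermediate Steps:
C(B) = 3 - B - 3/B (C(B) = 3 - (B + 3/B) = 3 + (-B - 3/B) = 3 - B - 3/B)
R(E, p) = 2*p*(6 + E) (R(E, p) = (6 + E)*(2*p) = 2*p*(6 + E))
N(s, j) = 12 + j - 12/s - 4*s (N(s, j) = 4*(3 - s - 3/s) + j = (12 - 12/s - 4*s) + j = 12 + j - 12/s - 4*s)
(R(2, -10)*(-5*(-4)))*N(-5, 2) + 23592 = ((2*(-10)*(6 + 2))*(-5*(-4)))*(12 + 2 - 12/(-5) - 4*(-5)) + 23592 = ((2*(-10)*8)*20)*(12 + 2 - 12*(-⅕) + 20) + 23592 = (-160*20)*(12 + 2 + 12/5 + 20) + 23592 = -3200*182/5 + 23592 = -116480 + 23592 = -92888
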